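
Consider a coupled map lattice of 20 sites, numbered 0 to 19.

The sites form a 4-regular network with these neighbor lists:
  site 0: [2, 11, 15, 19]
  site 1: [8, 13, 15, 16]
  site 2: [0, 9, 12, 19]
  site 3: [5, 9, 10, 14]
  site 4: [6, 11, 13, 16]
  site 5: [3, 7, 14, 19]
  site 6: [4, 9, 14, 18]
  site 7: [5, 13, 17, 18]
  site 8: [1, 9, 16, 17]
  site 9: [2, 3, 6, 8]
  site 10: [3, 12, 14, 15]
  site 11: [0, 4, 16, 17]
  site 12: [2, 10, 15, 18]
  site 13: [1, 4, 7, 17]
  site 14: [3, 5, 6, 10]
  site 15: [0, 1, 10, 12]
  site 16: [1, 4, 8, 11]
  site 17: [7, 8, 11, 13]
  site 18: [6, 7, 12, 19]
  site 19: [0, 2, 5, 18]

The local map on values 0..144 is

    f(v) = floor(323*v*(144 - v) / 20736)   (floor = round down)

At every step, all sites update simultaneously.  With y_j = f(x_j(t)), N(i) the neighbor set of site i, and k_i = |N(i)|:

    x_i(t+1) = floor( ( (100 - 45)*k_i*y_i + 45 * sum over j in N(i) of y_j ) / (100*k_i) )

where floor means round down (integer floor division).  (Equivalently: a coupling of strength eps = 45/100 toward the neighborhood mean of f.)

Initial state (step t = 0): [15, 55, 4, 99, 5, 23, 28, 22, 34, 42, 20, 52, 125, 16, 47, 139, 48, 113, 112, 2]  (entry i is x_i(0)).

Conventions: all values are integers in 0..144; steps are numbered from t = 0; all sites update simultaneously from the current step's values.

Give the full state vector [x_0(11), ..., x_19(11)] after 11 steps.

Answer: [79, 79, 79, 79, 79, 79, 79, 79, 79, 79, 79, 79, 79, 79, 79, 79, 79, 79, 79, 79]

Derivation:
t=0: [15, 55, 4, 99, 5, 23, 28, 22, 34, 42, 20, 52, 125, 16, 47, 139, 48, 113, 112, 2]
t=1: [27, 60, 19, 62, 30, 44, 50, 43, 61, 57, 41, 59, 32, 37, 61, 25, 63, 52, 44, 17]
t=2: [48, 72, 43, 75, 61, 66, 71, 67, 77, 72, 64, 71, 54, 64, 74, 53, 75, 72, 63, 43]
t=3: [71, 79, 69, 79, 78, 78, 79, 79, 80, 78, 78, 78, 75, 79, 79, 75, 79, 79, 77, 70]
t=4: [80, 79, 80, 79, 79, 79, 79, 79, 79, 79, 79, 79, 80, 79, 79, 79, 79, 79, 79, 80]
t=5: [79, 79, 79, 79, 79, 79, 79, 79, 79, 79, 79, 79, 79, 79, 79, 79, 79, 79, 79, 79]
t=6: [79, 79, 79, 79, 79, 79, 79, 79, 79, 79, 79, 79, 79, 79, 79, 79, 79, 79, 79, 79]
t=7: [79, 79, 79, 79, 79, 79, 79, 79, 79, 79, 79, 79, 79, 79, 79, 79, 79, 79, 79, 79]
t=8: [79, 79, 79, 79, 79, 79, 79, 79, 79, 79, 79, 79, 79, 79, 79, 79, 79, 79, 79, 79]
t=9: [79, 79, 79, 79, 79, 79, 79, 79, 79, 79, 79, 79, 79, 79, 79, 79, 79, 79, 79, 79]
t=10: [79, 79, 79, 79, 79, 79, 79, 79, 79, 79, 79, 79, 79, 79, 79, 79, 79, 79, 79, 79]
t=11: [79, 79, 79, 79, 79, 79, 79, 79, 79, 79, 79, 79, 79, 79, 79, 79, 79, 79, 79, 79]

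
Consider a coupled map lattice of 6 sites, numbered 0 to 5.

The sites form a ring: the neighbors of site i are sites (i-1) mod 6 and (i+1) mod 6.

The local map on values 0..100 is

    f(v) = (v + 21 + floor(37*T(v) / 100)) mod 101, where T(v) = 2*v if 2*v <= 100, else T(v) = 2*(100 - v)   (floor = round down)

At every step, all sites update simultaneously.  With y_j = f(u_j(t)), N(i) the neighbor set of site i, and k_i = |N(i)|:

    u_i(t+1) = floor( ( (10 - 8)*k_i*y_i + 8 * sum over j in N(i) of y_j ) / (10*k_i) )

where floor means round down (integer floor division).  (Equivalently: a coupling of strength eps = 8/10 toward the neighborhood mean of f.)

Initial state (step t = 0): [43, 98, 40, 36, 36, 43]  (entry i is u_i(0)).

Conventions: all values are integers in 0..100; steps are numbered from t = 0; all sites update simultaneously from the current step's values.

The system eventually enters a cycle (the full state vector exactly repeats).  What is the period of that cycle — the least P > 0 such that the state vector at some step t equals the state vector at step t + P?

Answer: 8
Key observation: The state at step 10, [14, 14, 14, 14, 14, 14], reappears at step 18 — and no state repeats earlier — so the cycle the system enters has period 8.

Derivation:
t=0: [43, 98, 40, 36, 36, 43]
t=1: [64, 77, 58, 85, 87, 90]
t=2: [14, 10, 13, 13, 16, 13]
t=3: [41, 42, 41, 45, 44, 45]
t=4: [95, 92, 95, 95, 98, 95]
t=5: [17, 17, 17, 18, 18, 18]
t=6: [50, 50, 50, 51, 52, 51]
t=7: [7, 7, 7, 7, 7, 7]
t=8: [33, 33, 33, 33, 33, 33]
t=9: [78, 78, 78, 78, 78, 78]
t=10: [14, 14, 14, 14, 14, 14]
t=11: [45, 45, 45, 45, 45, 45]
t=12: [99, 99, 99, 99, 99, 99]
t=13: [19, 19, 19, 19, 19, 19]
t=14: [54, 54, 54, 54, 54, 54]
t=15: [8, 8, 8, 8, 8, 8]
t=16: [34, 34, 34, 34, 34, 34]
t=17: [80, 80, 80, 80, 80, 80]
t=18: [14, 14, 14, 14, 14, 14]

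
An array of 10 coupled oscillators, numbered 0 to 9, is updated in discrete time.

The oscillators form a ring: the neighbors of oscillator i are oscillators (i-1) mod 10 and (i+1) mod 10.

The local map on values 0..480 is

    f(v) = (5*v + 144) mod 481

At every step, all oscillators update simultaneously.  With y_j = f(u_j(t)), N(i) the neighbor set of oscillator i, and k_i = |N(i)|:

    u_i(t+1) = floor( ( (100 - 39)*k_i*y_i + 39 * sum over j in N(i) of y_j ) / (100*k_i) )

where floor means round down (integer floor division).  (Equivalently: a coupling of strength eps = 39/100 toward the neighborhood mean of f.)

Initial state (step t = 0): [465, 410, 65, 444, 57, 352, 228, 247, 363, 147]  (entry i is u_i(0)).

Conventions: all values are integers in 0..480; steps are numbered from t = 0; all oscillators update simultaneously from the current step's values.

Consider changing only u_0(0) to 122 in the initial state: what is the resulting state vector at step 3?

Answer: [208, 379, 382, 286, 234, 185, 100, 251, 327, 163]
Key observation: This trace re-runs the system from the modified initial state.

Derivation:
t=0: [122, 410, 65, 444, 57, 352, 228, 247, 363, 147]
t=1: [296, 309, 424, 443, 437, 427, 367, 323, 180, 302]
t=2: [199, 251, 340, 410, 401, 306, 164, 219, 152, 179]
t=3: [208, 379, 382, 286, 234, 185, 100, 251, 327, 163]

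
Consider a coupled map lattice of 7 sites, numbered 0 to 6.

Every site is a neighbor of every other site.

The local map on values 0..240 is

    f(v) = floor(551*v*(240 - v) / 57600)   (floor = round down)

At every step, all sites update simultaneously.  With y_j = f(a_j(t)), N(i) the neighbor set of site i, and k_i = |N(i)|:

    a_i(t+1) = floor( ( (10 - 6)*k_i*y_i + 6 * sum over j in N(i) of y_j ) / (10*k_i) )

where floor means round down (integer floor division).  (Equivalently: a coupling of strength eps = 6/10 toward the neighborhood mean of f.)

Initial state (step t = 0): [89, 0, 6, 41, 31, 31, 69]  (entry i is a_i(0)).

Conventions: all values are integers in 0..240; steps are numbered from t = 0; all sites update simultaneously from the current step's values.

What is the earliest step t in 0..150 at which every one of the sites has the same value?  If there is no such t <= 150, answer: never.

Answer: 4
Key observation: Synchronization is absorbing here: once all sites are equal they stay equal, and step 4 is the first all-equal step.

Derivation:
t=0: [89, 0, 6, 41, 31, 31, 69]  (not all equal)
t=1: [83, 45, 49, 68, 63, 63, 78]  (not all equal)
t=2: [111, 98, 100, 107, 105, 105, 109]  (not all equal)
t=3: [135, 134, 134, 135, 134, 134, 135]  (not all equal)
t=4: [135, 135, 135, 135, 135, 135, 135]  (all equal)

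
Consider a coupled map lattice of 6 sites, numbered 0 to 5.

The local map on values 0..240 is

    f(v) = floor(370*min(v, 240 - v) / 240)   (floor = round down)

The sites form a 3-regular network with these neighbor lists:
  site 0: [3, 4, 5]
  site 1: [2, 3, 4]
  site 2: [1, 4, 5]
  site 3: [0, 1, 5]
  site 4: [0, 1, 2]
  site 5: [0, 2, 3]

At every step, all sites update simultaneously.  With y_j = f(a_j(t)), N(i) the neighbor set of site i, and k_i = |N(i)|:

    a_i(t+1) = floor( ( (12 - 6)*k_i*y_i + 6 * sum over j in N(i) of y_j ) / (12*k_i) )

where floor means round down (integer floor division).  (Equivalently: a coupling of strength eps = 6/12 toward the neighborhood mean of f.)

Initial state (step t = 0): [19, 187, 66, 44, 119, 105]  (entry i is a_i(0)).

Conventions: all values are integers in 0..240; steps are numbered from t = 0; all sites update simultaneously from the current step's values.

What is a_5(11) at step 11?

Simulating step by step:
t=0: [19, 187, 66, 44, 119, 105]
t=1: [83, 99, 121, 78, 126, 113]
t=2: [141, 155, 175, 135, 164, 158]
t=3: [143, 128, 112, 148, 122, 131]
t=4: [156, 168, 172, 152, 172, 161]
t=5: [124, 112, 108, 127, 109, 121]
t=6: [176, 170, 170, 175, 170, 177]
t=7: [99, 105, 105, 100, 105, 99]
t=8: [153, 159, 159, 154, 159, 153]
t=9: [132, 125, 125, 131, 125, 132]
t=10: [168, 175, 175, 168, 175, 168]
t=11: [109, 101, 101, 109, 101, 109]

Answer: a_5(11) = 109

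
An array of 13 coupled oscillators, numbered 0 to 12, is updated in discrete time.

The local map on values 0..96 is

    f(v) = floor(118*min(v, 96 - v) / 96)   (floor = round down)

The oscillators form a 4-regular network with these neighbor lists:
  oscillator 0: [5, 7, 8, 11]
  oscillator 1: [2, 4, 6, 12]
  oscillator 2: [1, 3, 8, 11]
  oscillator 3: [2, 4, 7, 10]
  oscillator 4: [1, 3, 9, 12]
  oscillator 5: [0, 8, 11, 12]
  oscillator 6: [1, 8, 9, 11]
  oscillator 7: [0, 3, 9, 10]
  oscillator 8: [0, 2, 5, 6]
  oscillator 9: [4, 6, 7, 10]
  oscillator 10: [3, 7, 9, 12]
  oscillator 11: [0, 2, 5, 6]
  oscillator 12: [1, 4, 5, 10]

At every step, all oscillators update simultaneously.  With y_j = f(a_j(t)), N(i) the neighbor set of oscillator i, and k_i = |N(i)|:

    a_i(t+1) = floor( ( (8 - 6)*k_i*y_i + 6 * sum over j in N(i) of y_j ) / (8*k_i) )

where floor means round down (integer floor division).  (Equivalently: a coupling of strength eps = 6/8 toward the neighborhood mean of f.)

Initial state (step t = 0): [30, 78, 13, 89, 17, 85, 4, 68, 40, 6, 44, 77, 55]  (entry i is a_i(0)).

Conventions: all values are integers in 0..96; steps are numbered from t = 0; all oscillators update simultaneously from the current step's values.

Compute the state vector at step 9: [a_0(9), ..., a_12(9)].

Simulating step by step:
t=0: [30, 78, 13, 89, 17, 85, 4, 68, 40, 6, 44, 77, 55]
t=1: [31, 22, 22, 25, 21, 32, 19, 28, 25, 22, 32, 18, 32]
t=2: [32, 28, 27, 30, 29, 33, 25, 33, 31, 29, 34, 29, 34]
t=3: [38, 34, 35, 36, 36, 38, 34, 38, 36, 36, 38, 35, 38]
t=4: [45, 42, 43, 44, 43, 45, 42, 45, 44, 44, 45, 43, 44]
t=5: [54, 51, 52, 53, 52, 54, 52, 54, 53, 53, 54, 52, 53]
t=6: [51, 53, 53, 52, 53, 51, 53, 51, 52, 52, 51, 52, 52]
t=7: [54, 52, 53, 53, 53, 54, 53, 54, 53, 53, 54, 53, 53]
t=8: [51, 52, 52, 51, 52, 51, 52, 51, 51, 51, 51, 51, 52]
t=9: [55, 54, 54, 54, 54, 54, 54, 55, 54, 54, 54, 54, 54]

Answer: [55, 54, 54, 54, 54, 54, 54, 55, 54, 54, 54, 54, 54]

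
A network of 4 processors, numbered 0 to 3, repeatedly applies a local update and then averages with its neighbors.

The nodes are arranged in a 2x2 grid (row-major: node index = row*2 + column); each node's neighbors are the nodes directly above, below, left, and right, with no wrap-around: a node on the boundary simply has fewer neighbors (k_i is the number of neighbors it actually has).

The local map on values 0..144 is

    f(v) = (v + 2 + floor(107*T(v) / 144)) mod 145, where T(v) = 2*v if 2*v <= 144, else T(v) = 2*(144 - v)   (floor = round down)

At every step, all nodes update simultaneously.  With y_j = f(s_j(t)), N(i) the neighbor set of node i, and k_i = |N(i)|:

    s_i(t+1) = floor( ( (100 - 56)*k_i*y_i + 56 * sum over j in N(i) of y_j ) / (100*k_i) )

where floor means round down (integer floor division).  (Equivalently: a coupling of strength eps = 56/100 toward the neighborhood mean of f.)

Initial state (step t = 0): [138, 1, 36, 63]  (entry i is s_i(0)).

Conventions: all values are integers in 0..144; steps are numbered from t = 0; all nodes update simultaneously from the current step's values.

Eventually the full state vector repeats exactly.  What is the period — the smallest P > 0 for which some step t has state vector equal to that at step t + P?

Simulating step by step:
t=0: [138, 1, 36, 63]
t=1: [27, 6, 44, 32]
t=2: [65, 49, 90, 71]
t=3: [49, 68, 26, 56]
t=4: [79, 85, 102, 87]
t=5: [28, 29, 26, 26]
t=6: [70, 70, 67, 68]
t=7: [28, 29, 26, 26]

Answer: 2
Key observation: The state at step 5, [28, 29, 26, 26], reappears at step 7 — and no state repeats earlier — so the cycle the system enters has period 2.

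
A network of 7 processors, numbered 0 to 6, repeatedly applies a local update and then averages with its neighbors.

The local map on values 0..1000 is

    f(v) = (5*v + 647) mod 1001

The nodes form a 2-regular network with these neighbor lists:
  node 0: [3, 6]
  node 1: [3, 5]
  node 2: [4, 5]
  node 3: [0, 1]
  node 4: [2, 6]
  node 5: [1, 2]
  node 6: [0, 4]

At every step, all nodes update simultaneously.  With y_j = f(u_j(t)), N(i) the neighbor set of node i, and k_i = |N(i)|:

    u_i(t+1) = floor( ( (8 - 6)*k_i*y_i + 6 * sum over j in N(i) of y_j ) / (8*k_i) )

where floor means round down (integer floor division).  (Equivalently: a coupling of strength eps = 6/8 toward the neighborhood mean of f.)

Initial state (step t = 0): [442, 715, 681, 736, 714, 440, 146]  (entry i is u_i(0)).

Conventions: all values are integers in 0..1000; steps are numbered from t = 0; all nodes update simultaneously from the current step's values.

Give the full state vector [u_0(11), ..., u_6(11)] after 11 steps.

Simulating step by step:
t=0: [442, 715, 681, 736, 714, 440, 146]
t=1: [475, 492, 408, 483, 212, 311, 494]
t=2: [69, 123, 511, 60, 476, 345, 300]
t=3: [657, 559, 197, 706, 135, 265, 417]
t=4: [570, 538, 642, 556, 590, 644, 651]
t=5: [619, 566, 760, 416, 805, 661, 632]
t=6: [758, 746, 717, 636, 634, 581, 728]
t=7: [523, 608, 568, 508, 395, 362, 538]
t=8: [259, 410, 524, 399, 461, 551, 413]
t=9: [741, 563, 571, 773, 602, 459, 886]
t=10: [304, 657, 722, 429, 377, 594, 393]
t=11: [566, 758, 492, 607, 456, 596, 413]

Answer: [566, 758, 492, 607, 456, 596, 413]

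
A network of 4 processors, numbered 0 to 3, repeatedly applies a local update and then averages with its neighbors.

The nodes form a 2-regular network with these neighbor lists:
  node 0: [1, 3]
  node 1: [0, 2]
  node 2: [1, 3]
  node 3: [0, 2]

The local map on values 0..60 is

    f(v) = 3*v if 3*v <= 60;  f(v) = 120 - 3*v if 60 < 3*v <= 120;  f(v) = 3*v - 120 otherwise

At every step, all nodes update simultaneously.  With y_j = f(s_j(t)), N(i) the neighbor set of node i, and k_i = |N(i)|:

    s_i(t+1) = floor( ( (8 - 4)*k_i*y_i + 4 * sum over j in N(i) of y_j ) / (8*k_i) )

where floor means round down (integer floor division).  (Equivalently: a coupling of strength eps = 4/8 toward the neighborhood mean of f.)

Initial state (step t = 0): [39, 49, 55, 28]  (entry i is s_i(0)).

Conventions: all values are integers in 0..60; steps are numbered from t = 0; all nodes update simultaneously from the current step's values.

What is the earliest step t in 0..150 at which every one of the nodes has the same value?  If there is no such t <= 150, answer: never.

Simulating step by step:
t=0: [39, 49, 55, 28]  (not all equal)
t=1: [17, 25, 38, 30]  (not all equal)
t=2: [44, 36, 21, 29]  (not all equal)
t=3: [17, 23, 39, 33]  (not all equal)
t=4: [43, 39, 19, 24]  (not all equal)
t=5: [17, 18, 41, 40]  (not all equal)
t=6: [39, 40, 15, 13]  (not all equal)
t=7: [11, 12, 32, 31]  (not all equal)
t=8: [32, 32, 27, 27]  (not all equal)
t=9: [27, 27, 35, 35]  (not all equal)
t=10: [33, 33, 21, 21]  (not all equal)
t=11: [30, 30, 48, 48]  (not all equal)
t=12: [28, 28, 25, 25]  (not all equal)
t=13: [38, 38, 42, 42]  (not all equal)
t=14: [6, 6, 6, 6]  (all equal)

Answer: 14
Key observation: Synchronization is absorbing here: once all nodes are equal they stay equal, and step 14 is the first all-equal step.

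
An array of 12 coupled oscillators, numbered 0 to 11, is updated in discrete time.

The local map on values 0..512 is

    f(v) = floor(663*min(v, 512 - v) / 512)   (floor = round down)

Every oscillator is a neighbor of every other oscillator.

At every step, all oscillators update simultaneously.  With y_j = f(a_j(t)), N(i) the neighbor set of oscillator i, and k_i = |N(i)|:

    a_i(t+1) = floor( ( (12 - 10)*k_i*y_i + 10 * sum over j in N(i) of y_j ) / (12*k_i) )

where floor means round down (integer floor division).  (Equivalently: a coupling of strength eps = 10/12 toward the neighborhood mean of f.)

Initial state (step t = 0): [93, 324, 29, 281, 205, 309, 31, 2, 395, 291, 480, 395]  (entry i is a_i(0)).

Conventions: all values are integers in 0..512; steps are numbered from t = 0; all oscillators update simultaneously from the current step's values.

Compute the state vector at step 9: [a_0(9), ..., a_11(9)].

Answer: [235, 235, 235, 235, 235, 235, 235, 235, 235, 235, 235, 235]

Derivation:
t=0: [93, 324, 29, 281, 205, 309, 31, 2, 395, 291, 480, 395]
t=1: [154, 165, 147, 170, 167, 167, 147, 143, 157, 169, 147, 157]
t=2: [203, 204, 202, 205, 204, 204, 202, 201, 203, 204, 202, 203]
t=3: [262, 262, 262, 262, 262, 262, 262, 262, 262, 262, 262, 262]
t=4: [323, 323, 323, 323, 323, 323, 323, 323, 323, 323, 323, 323]
t=5: [244, 244, 244, 244, 244, 244, 244, 244, 244, 244, 244, 244]
t=6: [315, 315, 315, 315, 315, 315, 315, 315, 315, 315, 315, 315]
t=7: [255, 255, 255, 255, 255, 255, 255, 255, 255, 255, 255, 255]
t=8: [330, 330, 330, 330, 330, 330, 330, 330, 330, 330, 330, 330]
t=9: [235, 235, 235, 235, 235, 235, 235, 235, 235, 235, 235, 235]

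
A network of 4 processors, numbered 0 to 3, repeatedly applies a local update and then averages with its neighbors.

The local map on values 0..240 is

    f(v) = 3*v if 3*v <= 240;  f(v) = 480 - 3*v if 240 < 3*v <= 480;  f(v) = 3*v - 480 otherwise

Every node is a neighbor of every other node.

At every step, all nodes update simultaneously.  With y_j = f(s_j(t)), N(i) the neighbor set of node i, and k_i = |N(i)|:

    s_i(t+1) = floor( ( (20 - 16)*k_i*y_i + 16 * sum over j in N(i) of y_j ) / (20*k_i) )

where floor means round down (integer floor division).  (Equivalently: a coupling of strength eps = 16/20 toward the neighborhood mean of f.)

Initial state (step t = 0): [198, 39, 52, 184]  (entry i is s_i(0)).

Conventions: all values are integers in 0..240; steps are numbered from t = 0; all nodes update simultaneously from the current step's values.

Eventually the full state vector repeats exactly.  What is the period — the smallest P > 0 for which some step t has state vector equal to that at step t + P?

Simulating step by step:
t=0: [198, 39, 52, 184]
t=1: [114, 114, 112, 117]
t=2: [137, 137, 136, 137]
t=3: [69, 69, 69, 69]
t=4: [207, 207, 207, 207]
t=5: [141, 141, 141, 141]
t=6: [57, 57, 57, 57]
t=7: [171, 171, 171, 171]
t=8: [33, 33, 33, 33]
t=9: [99, 99, 99, 99]
t=10: [183, 183, 183, 183]
t=11: [69, 69, 69, 69]

Answer: 8
Key observation: The state at step 3, [69, 69, 69, 69], reappears at step 11 — and no state repeats earlier — so the cycle the system enters has period 8.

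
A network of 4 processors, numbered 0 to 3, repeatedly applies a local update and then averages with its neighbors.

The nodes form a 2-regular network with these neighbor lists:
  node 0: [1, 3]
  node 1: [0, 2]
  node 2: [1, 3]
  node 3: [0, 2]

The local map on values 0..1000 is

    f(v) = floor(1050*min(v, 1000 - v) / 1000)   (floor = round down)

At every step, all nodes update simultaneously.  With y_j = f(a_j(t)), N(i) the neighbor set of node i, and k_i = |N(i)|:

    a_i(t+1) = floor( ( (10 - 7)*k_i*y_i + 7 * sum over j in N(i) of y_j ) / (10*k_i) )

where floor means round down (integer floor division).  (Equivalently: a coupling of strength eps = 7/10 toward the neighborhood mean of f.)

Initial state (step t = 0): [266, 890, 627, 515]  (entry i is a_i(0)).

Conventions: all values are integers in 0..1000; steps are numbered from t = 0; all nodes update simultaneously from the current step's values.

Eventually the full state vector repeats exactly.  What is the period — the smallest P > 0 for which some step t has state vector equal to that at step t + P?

Simulating step by step:
t=0: [266, 890, 627, 515]
t=1: [302, 269, 335, 387]
t=2: [335, 318, 346, 355]
t=3: [352, 349, 355, 361]
t=4: [371, 369, 372, 373]
t=5: [389, 388, 389, 389]
t=6: [407, 407, 407, 408]
t=7: [427, 427, 427, 427]
t=8: [448, 448, 448, 448]
t=9: [470, 470, 470, 470]
t=10: [493, 493, 493, 493]
t=11: [517, 517, 517, 517]
t=12: [507, 507, 507, 507]
t=13: [517, 517, 517, 517]

Answer: 2
Key observation: The state at step 11, [517, 517, 517, 517], reappears at step 13 — and no state repeats earlier — so the cycle the system enters has period 2.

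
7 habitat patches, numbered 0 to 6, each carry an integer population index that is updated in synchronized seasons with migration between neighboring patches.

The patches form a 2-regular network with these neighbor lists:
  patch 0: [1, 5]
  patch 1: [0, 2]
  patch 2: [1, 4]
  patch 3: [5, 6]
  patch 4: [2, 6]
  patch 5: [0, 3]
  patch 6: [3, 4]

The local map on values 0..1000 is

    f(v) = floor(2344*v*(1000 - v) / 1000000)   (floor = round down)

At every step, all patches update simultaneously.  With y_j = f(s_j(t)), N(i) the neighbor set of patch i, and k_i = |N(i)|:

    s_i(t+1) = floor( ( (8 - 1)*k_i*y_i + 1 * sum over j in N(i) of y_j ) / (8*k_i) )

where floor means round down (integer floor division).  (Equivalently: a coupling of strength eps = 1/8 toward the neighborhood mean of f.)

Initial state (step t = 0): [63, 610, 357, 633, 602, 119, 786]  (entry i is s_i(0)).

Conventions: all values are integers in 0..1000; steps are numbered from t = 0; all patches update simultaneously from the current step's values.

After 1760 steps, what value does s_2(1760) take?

Simulating step by step:
t=0: [63, 610, 357, 633, 602, 119, 786]
t=1: [170, 529, 540, 515, 549, 257, 413]
t=2: [353, 568, 582, 575, 579, 448, 569]
t=3: [540, 572, 570, 572, 571, 575, 573]
t=4: [580, 573, 573, 572, 573, 572, 573]
t=5: [570, 572, 573, 573, 573, 572, 573]
t=6: [573, 573, 573, 573, 573, 573, 573]
t=7: [573, 573, 573, 573, 573, 573, 573]

Answer: s_2(1760) = 573
Key observation: The state at step 6, [573, 573, 573, 573, 573, 573, 573], reappears at step 7: the system is in a cycle of period 1 from step 6 on.  Therefore the state at step 1760 equals the state at step 6 + ((1760 - 6) mod 1) = 6, which is [573, 573, 573, 573, 573, 573, 573].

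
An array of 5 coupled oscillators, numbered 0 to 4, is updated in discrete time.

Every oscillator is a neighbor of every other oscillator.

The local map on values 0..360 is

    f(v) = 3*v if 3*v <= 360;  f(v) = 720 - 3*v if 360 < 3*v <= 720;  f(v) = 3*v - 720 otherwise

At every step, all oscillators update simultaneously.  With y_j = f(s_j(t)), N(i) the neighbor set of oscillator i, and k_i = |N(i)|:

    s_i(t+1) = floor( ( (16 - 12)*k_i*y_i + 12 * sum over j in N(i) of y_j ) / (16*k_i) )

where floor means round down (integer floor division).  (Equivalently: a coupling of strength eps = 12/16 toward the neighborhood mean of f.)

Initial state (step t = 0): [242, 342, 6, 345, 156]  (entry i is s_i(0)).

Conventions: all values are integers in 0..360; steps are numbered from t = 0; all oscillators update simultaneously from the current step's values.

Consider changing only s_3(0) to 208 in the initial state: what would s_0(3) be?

Answer: s_0(3) = 221
Key observation: This trace re-runs the system from the modified initial state.

Derivation:
t=0: [242, 342, 6, 208, 156]
t=1: [127, 146, 128, 133, 142]
t=2: [315, 312, 315, 314, 313]
t=3: [221, 221, 221, 221, 221]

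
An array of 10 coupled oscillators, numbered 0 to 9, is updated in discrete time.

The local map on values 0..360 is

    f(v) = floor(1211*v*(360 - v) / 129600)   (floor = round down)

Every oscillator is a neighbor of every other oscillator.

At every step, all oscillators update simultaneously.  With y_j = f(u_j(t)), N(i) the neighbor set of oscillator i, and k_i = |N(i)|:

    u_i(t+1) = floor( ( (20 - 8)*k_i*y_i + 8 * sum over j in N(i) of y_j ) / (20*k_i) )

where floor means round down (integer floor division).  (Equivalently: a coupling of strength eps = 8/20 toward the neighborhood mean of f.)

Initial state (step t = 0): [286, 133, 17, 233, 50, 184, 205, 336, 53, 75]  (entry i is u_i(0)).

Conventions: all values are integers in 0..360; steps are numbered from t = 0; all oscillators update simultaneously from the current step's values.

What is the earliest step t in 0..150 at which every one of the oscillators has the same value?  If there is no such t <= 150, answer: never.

Simulating step by step:
t=0: [286, 133, 17, 233, 50, 184, 205, 336, 53, 75]  (not all equal)
t=1: [197, 244, 117, 241, 167, 255, 252, 129, 172, 198]  (not all equal)
t=2: [290, 270, 270, 271, 290, 262, 264, 278, 291, 289]  (not all equal)
t=3: [199, 220, 220, 219, 199, 227, 225, 212, 198, 200]  (not all equal)
t=4: [295, 289, 289, 289, 295, 286, 286, 292, 295, 295]  (not all equal)
t=5: [182, 189, 189, 189, 182, 192, 192, 185, 182, 182]  (not all equal)
t=6: [301, 301, 301, 301, 301, 301, 301, 301, 301, 301]  (all equal)

Answer: 6
Key observation: Synchronization is absorbing here: once all oscillators are equal they stay equal, and step 6 is the first all-equal step.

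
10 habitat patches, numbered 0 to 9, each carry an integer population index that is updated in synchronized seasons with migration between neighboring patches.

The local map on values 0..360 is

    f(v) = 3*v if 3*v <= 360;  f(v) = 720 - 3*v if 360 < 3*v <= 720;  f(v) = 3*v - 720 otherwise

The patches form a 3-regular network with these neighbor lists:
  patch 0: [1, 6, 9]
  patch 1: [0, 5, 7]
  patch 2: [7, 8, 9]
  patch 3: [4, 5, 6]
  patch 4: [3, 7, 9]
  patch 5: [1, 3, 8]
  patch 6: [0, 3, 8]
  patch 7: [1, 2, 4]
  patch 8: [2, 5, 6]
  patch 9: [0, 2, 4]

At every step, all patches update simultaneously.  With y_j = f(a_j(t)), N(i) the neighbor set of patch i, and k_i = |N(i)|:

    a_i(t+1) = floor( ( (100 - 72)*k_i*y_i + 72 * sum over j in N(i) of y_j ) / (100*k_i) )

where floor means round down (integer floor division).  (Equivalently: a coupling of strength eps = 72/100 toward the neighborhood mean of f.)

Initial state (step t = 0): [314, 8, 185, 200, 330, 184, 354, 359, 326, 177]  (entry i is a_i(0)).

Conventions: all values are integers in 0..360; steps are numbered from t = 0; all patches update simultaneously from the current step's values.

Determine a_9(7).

Simulating step by step:
t=0: [314, 8, 185, 200, 330, 184, 354, 359, 326, 177]
t=1: [195, 186, 239, 220, 235, 143, 239, 210, 234, 210]
t=2: [99, 169, 48, 90, 61, 139, 51, 68, 76, 61]
t=3: [214, 252, 187, 228, 208, 255, 233, 186, 207, 201]
t=4: [63, 78, 135, 48, 102, 53, 57, 115, 81, 112]
t=5: [230, 231, 309, 192, 283, 193, 186, 301, 222, 288]
t=6: [88, 92, 149, 144, 149, 93, 100, 138, 137, 128]
t=7: [292, 281, 304, 285, 299, 287, 290, 282, 291, 288]

Answer: a_9(7) = 288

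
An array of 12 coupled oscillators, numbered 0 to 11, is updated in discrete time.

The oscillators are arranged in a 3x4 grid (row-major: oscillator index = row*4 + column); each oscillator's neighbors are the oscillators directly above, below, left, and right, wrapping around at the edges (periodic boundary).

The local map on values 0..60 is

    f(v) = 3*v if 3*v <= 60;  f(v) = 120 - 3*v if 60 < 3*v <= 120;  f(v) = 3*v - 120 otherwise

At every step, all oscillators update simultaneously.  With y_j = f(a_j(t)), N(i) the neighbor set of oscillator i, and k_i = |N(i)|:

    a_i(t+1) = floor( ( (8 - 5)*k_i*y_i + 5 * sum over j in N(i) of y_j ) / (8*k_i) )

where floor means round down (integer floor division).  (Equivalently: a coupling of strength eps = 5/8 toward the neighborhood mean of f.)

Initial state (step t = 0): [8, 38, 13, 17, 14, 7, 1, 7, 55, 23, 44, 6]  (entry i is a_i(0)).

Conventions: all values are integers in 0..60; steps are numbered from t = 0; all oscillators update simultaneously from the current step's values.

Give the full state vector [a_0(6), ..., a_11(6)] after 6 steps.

Answer: [24, 30, 34, 45, 25, 30, 33, 47, 25, 30, 33, 46]

Derivation:
t=0: [8, 38, 13, 17, 14, 7, 1, 7, 55, 23, 44, 6]
t=1: [31, 23, 25, 35, 33, 23, 15, 25, 37, 32, 21, 26]
t=2: [25, 42, 43, 30, 28, 41, 47, 36, 21, 35, 45, 35]
t=3: [37, 13, 14, 23, 31, 13, 13, 20, 38, 18, 15, 23]
t=4: [22, 37, 42, 44, 27, 39, 43, 48, 24, 40, 45, 44]
t=5: [37, 13, 9, 19, 34, 10, 10, 20, 34, 11, 9, 19]
t=6: [24, 30, 34, 45, 25, 30, 33, 47, 25, 30, 33, 46]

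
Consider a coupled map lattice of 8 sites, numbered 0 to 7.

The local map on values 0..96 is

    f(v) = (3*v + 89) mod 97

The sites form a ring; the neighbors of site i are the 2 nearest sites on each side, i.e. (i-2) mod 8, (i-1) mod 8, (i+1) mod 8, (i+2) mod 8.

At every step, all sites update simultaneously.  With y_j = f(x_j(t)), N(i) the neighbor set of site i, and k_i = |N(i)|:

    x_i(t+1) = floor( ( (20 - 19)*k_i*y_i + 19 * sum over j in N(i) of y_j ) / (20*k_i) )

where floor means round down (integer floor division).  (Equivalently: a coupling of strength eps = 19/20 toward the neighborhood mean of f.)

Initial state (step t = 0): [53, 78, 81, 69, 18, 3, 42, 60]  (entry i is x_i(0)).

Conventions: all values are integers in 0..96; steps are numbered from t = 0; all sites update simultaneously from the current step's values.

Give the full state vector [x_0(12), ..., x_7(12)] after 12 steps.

Simulating step by step:
t=0: [53, 78, 81, 69, 18, 3, 42, 60]
t=1: [42, 43, 34, 28, 18, 34, 42, 29]
t=2: [52, 65, 44, 65, 69, 57, 58, 41]
t=3: [51, 48, 57, 49, 60, 46, 36, 66]
t=4: [50, 61, 51, 52, 37, 52, 59, 33]
t=5: [70, 59, 45, 46, 53, 54, 49, 62]
t=6: [53, 39, 41, 52, 41, 52, 49, 46]
t=7: [27, 37, 32, 26, 39, 36, 39, 39]
t=8: [31, 58, 42, 29, 41, 25, 24, 22]
t=9: [54, 61, 60, 45, 55, 55, 57, 70]
t=10: [56, 44, 57, 66, 57, 41, 47, 62]
t=11: [53, 73, 62, 46, 53, 66, 55, 38]
t=12: [42, 42, 41, 59, 66, 41, 52, 53]

Answer: [42, 42, 41, 59, 66, 41, 52, 53]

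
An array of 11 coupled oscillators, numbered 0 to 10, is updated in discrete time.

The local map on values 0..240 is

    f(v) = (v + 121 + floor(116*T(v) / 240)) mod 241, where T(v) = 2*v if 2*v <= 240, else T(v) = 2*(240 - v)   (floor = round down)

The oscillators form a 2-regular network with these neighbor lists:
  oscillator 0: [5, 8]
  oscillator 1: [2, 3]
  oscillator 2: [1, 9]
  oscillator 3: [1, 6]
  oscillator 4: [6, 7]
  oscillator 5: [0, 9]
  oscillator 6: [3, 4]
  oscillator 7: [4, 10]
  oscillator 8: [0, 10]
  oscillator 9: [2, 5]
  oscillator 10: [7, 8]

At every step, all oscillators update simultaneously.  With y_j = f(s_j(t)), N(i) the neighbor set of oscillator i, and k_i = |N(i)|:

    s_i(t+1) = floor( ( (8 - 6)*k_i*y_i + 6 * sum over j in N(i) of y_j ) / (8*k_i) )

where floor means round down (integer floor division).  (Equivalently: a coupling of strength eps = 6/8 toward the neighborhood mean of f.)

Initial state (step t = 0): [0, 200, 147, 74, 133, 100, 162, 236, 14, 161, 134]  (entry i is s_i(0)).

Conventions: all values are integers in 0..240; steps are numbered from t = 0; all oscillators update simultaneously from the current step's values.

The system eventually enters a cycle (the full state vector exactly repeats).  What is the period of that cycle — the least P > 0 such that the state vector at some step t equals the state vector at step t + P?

Simulating step by step:
t=0: [0, 200, 147, 74, 133, 100, 162, 236, 14, 161, 134]
t=1: [114, 82, 117, 94, 117, 108, 82, 116, 125, 101, 129]
t=2: [104, 75, 72, 46, 83, 91, 75, 111, 111, 95, 113]
t=3: [79, 93, 40, 73, 57, 70, 102, 78, 94, 46, 99]
t=4: [39, 98, 152, 59, 100, 96, 116, 123, 56, 133, 54]
t=5: [161, 150, 99, 126, 103, 134, 144, 142, 216, 98, 186]
t=6: [117, 100, 89, 116, 107, 99, 103, 104, 117, 89, 117]
t=7: [96, 80, 62, 86, 84, 80, 94, 96, 110, 62, 100]
t=8: [66, 28, 14, 50, 60, 35, 51, 62, 78, 14, 80]
t=9: [85, 181, 158, 203, 143, 106, 227, 103, 25, 163, 22]
t=10: [108, 117, 117, 118, 104, 83, 117, 125, 121, 106, 135]
t=11: [82, 110, 101, 110, 105, 78, 101, 104, 107, 79, 116]
t=12: [56, 89, 68, 89, 82, 36, 87, 93, 78, 50, 92]
t=13: [141, 39, 106, 53, 52, 216, 48, 53, 117, 131, 50]
t=14: [114, 166, 139, 210, 220, 116, 221, 222, 153, 106, 180]
t=15: [110, 117, 105, 118, 119, 99, 119, 118, 112, 106, 118]
t=16: [89, 101, 95, 112, 113, 87, 113, 112, 103, 82, 107]
t=17: [63, 81, 61, 92, 101, 48, 101, 97, 74, 54, 90]
t=18: [90, 122, 159, 58, 75, 140, 71, 68, 28, 227, 49]
t=19: [123, 161, 117, 109, 18, 95, 103, 94, 146, 117, 125]
t=20: [97, 105, 112, 98, 93, 101, 114, 118, 116, 93, 96]
t=21: [87, 86, 80, 89, 96, 69, 76, 76, 78, 82, 99]
t=22: [30, 46, 43, 43, 38, 38, 53, 60, 55, 29, 41]
t=23: [204, 206, 197, 214, 222, 183, 206, 208, 200, 194, 225]
t=24: [118, 118, 118, 118, 118, 118, 118, 118, 118, 118, 118]
t=25: [112, 112, 112, 112, 112, 112, 112, 112, 112, 112, 112]
t=26: [100, 100, 100, 100, 100, 100, 100, 100, 100, 100, 100]
t=27: [76, 76, 76, 76, 76, 76, 76, 76, 76, 76, 76]
t=28: [29, 29, 29, 29, 29, 29, 29, 29, 29, 29, 29]
t=29: [178, 178, 178, 178, 178, 178, 178, 178, 178, 178, 178]
t=30: [117, 117, 117, 117, 117, 117, 117, 117, 117, 117, 117]
t=31: [110, 110, 110, 110, 110, 110, 110, 110, 110, 110, 110]
t=32: [96, 96, 96, 96, 96, 96, 96, 96, 96, 96, 96]
t=33: [68, 68, 68, 68, 68, 68, 68, 68, 68, 68, 68]
t=34: [13, 13, 13, 13, 13, 13, 13, 13, 13, 13, 13]
t=35: [146, 146, 146, 146, 146, 146, 146, 146, 146, 146, 146]
t=36: [116, 116, 116, 116, 116, 116, 116, 116, 116, 116, 116]
t=37: [108, 108, 108, 108, 108, 108, 108, 108, 108, 108, 108]
t=38: [92, 92, 92, 92, 92, 92, 92, 92, 92, 92, 92]
t=39: [60, 60, 60, 60, 60, 60, 60, 60, 60, 60, 60]
t=40: [239, 239, 239, 239, 239, 239, 239, 239, 239, 239, 239]
t=41: [119, 119, 119, 119, 119, 119, 119, 119, 119, 119, 119]
t=42: [114, 114, 114, 114, 114, 114, 114, 114, 114, 114, 114]
t=43: [104, 104, 104, 104, 104, 104, 104, 104, 104, 104, 104]
t=44: [84, 84, 84, 84, 84, 84, 84, 84, 84, 84, 84]
t=45: [45, 45, 45, 45, 45, 45, 45, 45, 45, 45, 45]
t=46: [209, 209, 209, 209, 209, 209, 209, 209, 209, 209, 209]
t=47: [118, 118, 118, 118, 118, 118, 118, 118, 118, 118, 118]

Answer: 23
Key observation: The state at step 24, [118, 118, 118, 118, 118, 118, 118, 118, 118, 118, 118], reappears at step 47 — and no state repeats earlier — so the cycle the system enters has period 23.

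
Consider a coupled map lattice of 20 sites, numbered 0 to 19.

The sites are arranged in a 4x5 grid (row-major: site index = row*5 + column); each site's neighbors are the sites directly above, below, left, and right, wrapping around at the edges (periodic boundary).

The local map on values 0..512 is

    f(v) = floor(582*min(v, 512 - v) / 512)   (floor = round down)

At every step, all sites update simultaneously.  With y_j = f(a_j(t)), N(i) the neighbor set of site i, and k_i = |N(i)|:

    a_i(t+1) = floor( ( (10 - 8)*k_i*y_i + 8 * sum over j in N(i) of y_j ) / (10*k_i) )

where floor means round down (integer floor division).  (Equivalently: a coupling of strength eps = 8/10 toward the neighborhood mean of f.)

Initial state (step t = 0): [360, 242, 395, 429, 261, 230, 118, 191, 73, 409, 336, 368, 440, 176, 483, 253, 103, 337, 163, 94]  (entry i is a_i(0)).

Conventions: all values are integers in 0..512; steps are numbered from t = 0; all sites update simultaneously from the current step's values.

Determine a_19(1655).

Simulating step by step:
t=0: [360, 242, 395, 429, 261, 230, 118, 191, 73, 409, 336, 368, 440, 176, 483, 253, 103, 337, 163, 94]
t=1: [256, 166, 183, 155, 154, 176, 210, 129, 142, 155, 188, 139, 171, 116, 131, 176, 208, 142, 156, 179]
t=2: [210, 232, 175, 179, 204, 223, 186, 189, 158, 172, 183, 207, 158, 162, 174, 228, 188, 195, 169, 180]
t=3: [248, 224, 219, 200, 214, 221, 235, 196, 195, 211, 230, 209, 206, 186, 197, 224, 238, 200, 200, 216]
t=4: [256, 264, 235, 233, 247, 259, 246, 238, 224, 235, 245, 253, 226, 223, 235, 262, 248, 241, 227, 238]
t=5: [284, 279, 271, 264, 274, 280, 280, 265, 261, 271, 280, 276, 267, 257, 267, 280, 281, 267, 263, 271]
t=6: [263, 264, 275, 278, 271, 264, 267, 275, 281, 273, 267, 266, 278, 282, 275, 264, 267, 274, 280, 273]
t=7: [279, 277, 270, 266, 272, 278, 277, 268, 265, 271, 277, 275, 268, 264, 270, 278, 277, 269, 266, 271]
t=8: [266, 268, 274, 277, 272, 267, 269, 275, 278, 273, 268, 269, 276, 278, 273, 267, 268, 274, 277, 272]
t=9: [276, 275, 270, 268, 272, 276, 275, 269, 267, 271, 276, 274, 269, 267, 271, 276, 275, 270, 268, 272]
t=10: [269, 270, 274, 275, 272, 269, 270, 274, 276, 272, 269, 270, 275, 276, 272, 269, 270, 274, 275, 272]
t=11: [275, 274, 270, 269, 272, 275, 274, 270, 269, 272, 275, 274, 270, 269, 272, 275, 274, 270, 269, 272]
t=12: [269, 270, 274, 275, 272, 269, 270, 274, 275, 272, 269, 270, 274, 275, 272, 269, 270, 274, 275, 272]
t=13: [275, 274, 270, 269, 272, 275, 274, 270, 269, 272, 275, 274, 270, 269, 272, 275, 274, 270, 269, 272]

Answer: a_19(1655) = 272
Key observation: The state at step 11, [275, 274, 270, 269, 272, 275, 274, 270, 269, 272, 275, 274, 270, 269, 272, 275, 274, 270, 269, 272], reappears at step 13: the system is in a cycle of period 2 from step 11 on.  Therefore the state at step 1655 equals the state at step 11 + ((1655 - 11) mod 2) = 11, which is [275, 274, 270, 269, 272, 275, 274, 270, 269, 272, 275, 274, 270, 269, 272, 275, 274, 270, 269, 272].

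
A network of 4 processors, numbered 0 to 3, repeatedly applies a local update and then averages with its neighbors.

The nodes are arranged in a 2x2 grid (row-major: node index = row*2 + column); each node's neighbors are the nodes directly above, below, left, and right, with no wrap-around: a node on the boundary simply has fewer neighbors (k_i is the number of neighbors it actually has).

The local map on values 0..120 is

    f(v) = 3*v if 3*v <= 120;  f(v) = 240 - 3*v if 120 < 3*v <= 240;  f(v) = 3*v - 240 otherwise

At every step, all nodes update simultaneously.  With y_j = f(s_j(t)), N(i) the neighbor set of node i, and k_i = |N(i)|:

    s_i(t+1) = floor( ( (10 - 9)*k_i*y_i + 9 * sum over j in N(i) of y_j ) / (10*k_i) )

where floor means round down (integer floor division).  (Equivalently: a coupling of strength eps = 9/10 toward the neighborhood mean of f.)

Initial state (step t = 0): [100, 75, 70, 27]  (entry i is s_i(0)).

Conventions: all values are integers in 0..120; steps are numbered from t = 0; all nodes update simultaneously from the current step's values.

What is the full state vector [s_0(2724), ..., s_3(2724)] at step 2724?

Simulating step by step:
t=0: [100, 75, 70, 27]
t=1: [26, 64, 66, 28]
t=2: [48, 77, 77, 48]
t=3: [17, 87, 87, 17]
t=4: [24, 48, 48, 24]
t=5: [93, 74, 74, 93]
t=6: [20, 36, 36, 20]
t=7: [103, 64, 64, 103]
t=8: [50, 66, 66, 50]
t=9: [46, 85, 85, 46]
t=10: [23, 93, 93, 23]
t=11: [42, 66, 66, 42]
t=12: [49, 106, 106, 49]
t=13: [79, 91, 91, 79]
t=14: [30, 6, 6, 30]
t=15: [25, 82, 82, 25]
t=16: [12, 68, 68, 12]
t=17: [36, 36, 36, 36]
t=18: [108, 108, 108, 108]
t=19: [84, 84, 84, 84]
t=20: [12, 12, 12, 12]
t=21: [36, 36, 36, 36]

Answer: [12, 12, 12, 12]
Key observation: The state at step 17, [36, 36, 36, 36], reappears at step 21: the system is in a cycle of period 4 from step 17 on.  Therefore the state at step 2724 equals the state at step 17 + ((2724 - 17) mod 4) = 20, which is [12, 12, 12, 12].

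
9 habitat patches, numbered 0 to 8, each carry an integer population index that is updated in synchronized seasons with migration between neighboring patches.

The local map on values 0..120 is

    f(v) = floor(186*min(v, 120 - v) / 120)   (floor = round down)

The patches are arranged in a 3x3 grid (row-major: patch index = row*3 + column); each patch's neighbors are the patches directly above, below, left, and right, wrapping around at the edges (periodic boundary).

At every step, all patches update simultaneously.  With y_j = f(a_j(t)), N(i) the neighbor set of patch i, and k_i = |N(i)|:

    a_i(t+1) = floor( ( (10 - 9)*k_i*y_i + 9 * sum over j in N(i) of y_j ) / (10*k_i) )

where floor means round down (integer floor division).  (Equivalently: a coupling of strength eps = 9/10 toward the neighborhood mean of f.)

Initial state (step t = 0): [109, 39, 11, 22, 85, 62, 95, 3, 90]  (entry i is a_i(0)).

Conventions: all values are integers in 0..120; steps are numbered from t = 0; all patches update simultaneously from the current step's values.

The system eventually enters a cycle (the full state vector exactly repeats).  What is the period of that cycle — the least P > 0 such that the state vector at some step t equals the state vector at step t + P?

Answer: 6
Key observation: The state at step 15, [75, 75, 75, 75, 75, 75, 75, 75, 75], reappears at step 21 — and no state repeats earlier — so the cycle the system enters has period 6.

Derivation:
t=0: [109, 39, 11, 22, 85, 62, 95, 3, 90]
t=1: [35, 26, 49, 47, 47, 42, 26, 44, 37]
t=2: [56, 64, 56, 59, 62, 68, 60, 53, 61]
t=3: [88, 85, 85, 87, 85, 88, 88, 88, 85]
t=4: [51, 51, 51, 50, 51, 52, 50, 52, 50]
t=5: [78, 79, 78, 78, 79, 78, 78, 78, 78]
t=6: [64, 64, 64, 64, 64, 64, 65, 64, 65]
t=7: [85, 86, 85, 85, 86, 85, 85, 85, 85]
t=8: [53, 53, 53, 53, 53, 53, 54, 53, 54]
t=9: [82, 82, 82, 82, 82, 82, 82, 82, 82]
t=10: [58, 58, 58, 58, 58, 58, 58, 58, 58]
t=11: [89, 89, 89, 89, 89, 89, 89, 89, 89]
t=12: [48, 48, 48, 48, 48, 48, 48, 48, 48]
t=13: [74, 74, 74, 74, 74, 74, 74, 74, 74]
t=14: [71, 71, 71, 71, 71, 71, 71, 71, 71]
t=15: [75, 75, 75, 75, 75, 75, 75, 75, 75]
t=16: [69, 69, 69, 69, 69, 69, 69, 69, 69]
t=17: [79, 79, 79, 79, 79, 79, 79, 79, 79]
t=18: [63, 63, 63, 63, 63, 63, 63, 63, 63]
t=19: [88, 88, 88, 88, 88, 88, 88, 88, 88]
t=20: [49, 49, 49, 49, 49, 49, 49, 49, 49]
t=21: [75, 75, 75, 75, 75, 75, 75, 75, 75]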